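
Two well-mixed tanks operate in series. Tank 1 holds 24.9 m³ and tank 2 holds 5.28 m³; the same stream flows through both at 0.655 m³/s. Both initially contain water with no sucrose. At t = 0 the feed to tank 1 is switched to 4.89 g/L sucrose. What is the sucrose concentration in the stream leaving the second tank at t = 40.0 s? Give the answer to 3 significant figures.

2.73 g/L

Each tank obeys Vᵢ dCᵢ/dt = Q(Cᵢ₋₁ − Cᵢ), so τᵢ = Vᵢ/Q.
τ₁ = 24.9/0.655 = 38.015 s; τ₂ = 5.28/0.655 = 8.0611 s.
Tank 1: C₁ = C_in(1 − e^(−t/τ₁)). Tank 2 (τ₁ ≠ τ₂): C₂ = C_in[1 − (τ₁ e^(−t/τ₁) − τ₂ e^(−t/τ₂))/(τ₁ − τ₂)].
At t = 40.0: e^(−t/τ₁) = 0.34917, e^(−t/τ₂) = 0.0069981.
C₂ = 4.89·[1 − (38.015·0.34917 − 8.0611·0.0069981)/(29.954)] = 4.89·0.55875 = 2.7323 g/L.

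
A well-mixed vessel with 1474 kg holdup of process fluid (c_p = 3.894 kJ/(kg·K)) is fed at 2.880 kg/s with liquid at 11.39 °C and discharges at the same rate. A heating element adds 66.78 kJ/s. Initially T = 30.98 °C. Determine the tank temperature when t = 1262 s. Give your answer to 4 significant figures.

M c_p dT/dt = ṁ c_p (T_in − T) + Q̇.
τ = M/ṁ = 511.806 s; T_ss = T_in + Q̇/(ṁ c_p) = 11.39 + 66.78/(2.880·3.894) = 17.3447 °C.
Solution: T(t) = T_ss + (T₀ − T_ss) e^(−t/τ).
T(1262) = 17.3447 + (13.6353)·e^(−1262/511.806) = 17.3447 + (13.6353)·0.0849425 = 18.5029 °C.

18.50 °C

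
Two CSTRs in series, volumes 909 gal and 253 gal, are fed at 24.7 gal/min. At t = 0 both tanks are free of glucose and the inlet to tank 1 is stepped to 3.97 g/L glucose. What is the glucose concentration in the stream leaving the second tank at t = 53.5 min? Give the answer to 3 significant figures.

2.69 g/L

Species balance on tank i: dCᵢ/dt = (Cᵢ₋₁ − Cᵢ)/τᵢ with τᵢ = Vᵢ/Q.
τ₁ = 909/24.7 = 36.802 min; τ₂ = 253/24.7 = 10.243 min.
Solving the cascade with C₁(0)=C₂(0)=0 gives C₂(t) = C_in[1 − (τ₁ e^(−t/τ₁) − τ₂ e^(−t/τ₂))/(τ₁ − τ₂)].
At t = 53.5: e^(−t/τ₁) = 0.23369, e^(−t/τ₂) = 0.0053905.
C₂ = 3.97·[1 − (36.802·0.23369 − 10.243·0.0053905)/(26.559)] = 3.97·0.67826 = 2.6927 g/L.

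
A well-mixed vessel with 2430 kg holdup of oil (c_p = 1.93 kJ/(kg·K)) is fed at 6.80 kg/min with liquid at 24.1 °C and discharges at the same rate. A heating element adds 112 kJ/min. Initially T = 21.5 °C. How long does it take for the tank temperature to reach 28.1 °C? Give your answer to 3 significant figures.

M c_p dT/dt = ṁ c_p (T_in − T) + Q̇.
τ = M/ṁ = 357.35 min; T_ss = T_in + Q̇/(ṁ c_p) = 32.634 °C.
T(t) = T_ss + (T₀ − T_ss) e^(−t/τ). Set T = 28.1:
e^(−t/τ) = (28.1 − 32.634)/(21.5 − 32.634) = 0.40722
t = −357.35 · ln(0.40722) = 321.05 min.

321 min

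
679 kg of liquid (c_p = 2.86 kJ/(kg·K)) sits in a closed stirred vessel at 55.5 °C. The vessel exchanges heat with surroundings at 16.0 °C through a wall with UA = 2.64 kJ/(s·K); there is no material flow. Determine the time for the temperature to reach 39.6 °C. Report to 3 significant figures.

379 s

Lumped-capacitance energy balance: M c_p dT/dt = UA(T_amb − T).
τ = M c_p/UA = 735.58 s; T_ss = T_amb = 16.000 °C.
T(t) = T_ss + (T₀ − T_ss)e^(−t/τ); set T = 39.6:
t = −τ ln[(T − T_ss)/(T₀ − T_ss)] = −735.58 · ln(0.59747) = 378.87 s.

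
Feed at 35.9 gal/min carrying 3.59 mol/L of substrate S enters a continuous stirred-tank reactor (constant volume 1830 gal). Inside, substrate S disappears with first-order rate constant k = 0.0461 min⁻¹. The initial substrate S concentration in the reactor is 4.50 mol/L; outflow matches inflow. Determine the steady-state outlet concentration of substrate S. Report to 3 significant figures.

V dC/dt = Q(C_in − C) − k V C.
At steady state: 0 = Q C_in − (Q + kV) C_ss, so C_ss = Q C_in/(Q + kV).
C_ss = 35.9·3.59/(35.9 + 0.0461·1830) = 128.88/120.26 = 1.0717 mol/L.

1.07 mol/L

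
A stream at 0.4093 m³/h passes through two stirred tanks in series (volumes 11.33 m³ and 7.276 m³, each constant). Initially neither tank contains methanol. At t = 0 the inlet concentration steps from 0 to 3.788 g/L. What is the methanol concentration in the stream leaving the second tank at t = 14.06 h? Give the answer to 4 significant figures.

Species balance on tank i: dCᵢ/dt = (Cᵢ₋₁ − Cᵢ)/τᵢ with τᵢ = Vᵢ/Q.
τ₁ = 11.33/0.4093 = 27.6814 h; τ₂ = 7.276/0.4093 = 17.7767 h.
Solving the cascade with C₁(0)=C₂(0)=0 gives C₂(t) = C_in[1 − (τ₁ e^(−t/τ₁) − τ₂ e^(−t/τ₂))/(τ₁ − τ₂)].
At t = 14.06: e^(−t/τ₁) = 0.601745, e^(−t/τ₂) = 0.453426.
C₂ = 3.788·[1 − (27.6814·0.601745 − 17.7767·0.453426)/(9.90472)] = 3.788·0.132057 = 0.500233 g/L.

0.5002 g/L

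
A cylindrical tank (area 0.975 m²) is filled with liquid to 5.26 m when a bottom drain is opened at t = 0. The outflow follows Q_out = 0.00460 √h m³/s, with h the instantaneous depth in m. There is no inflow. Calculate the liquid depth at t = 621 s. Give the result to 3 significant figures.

Unsteady balance on liquid volume: A dh/dt = −0.00460 √h.
This is separable: 2 d(√h)/dt = −0.00460/A, so √h = √h₀ − (0.00460/(2A)) t.
√h = √5.26 − 0.00460·621/(2·0.975) = 2.2935 − 1.4649 = 0.82855.
h = 0.82855² = 0.68649 m.

0.686 m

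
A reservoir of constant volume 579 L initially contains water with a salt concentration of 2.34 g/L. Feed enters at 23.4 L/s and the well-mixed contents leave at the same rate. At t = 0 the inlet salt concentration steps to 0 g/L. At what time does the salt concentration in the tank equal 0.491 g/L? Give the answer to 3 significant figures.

38.6 s

Species balance on the tank: V dC/dt = Q(C_in − C), so τ = V/Q = 24.744 s.
C(t) = C_in + (C₀ − C_in) e^(−t/τ). Set C = 0.491 and solve for t:
e^(−t/τ) = (C − C_in)/(C₀ − C_in) = (0.491 − 0)/(2.34 − 0) = 0.20983
t = −τ ln(…) = 24.744 × 1.5615 = 38.636 s.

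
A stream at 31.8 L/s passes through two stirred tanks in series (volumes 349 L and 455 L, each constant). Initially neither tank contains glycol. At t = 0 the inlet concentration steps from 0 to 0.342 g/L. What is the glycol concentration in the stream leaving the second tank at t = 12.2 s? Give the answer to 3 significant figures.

0.0867 g/L

Species balance on tank i: dCᵢ/dt = (Cᵢ₋₁ − Cᵢ)/τᵢ with τᵢ = Vᵢ/Q.
τ₁ = 349/31.8 = 10.975 s; τ₂ = 455/31.8 = 14.308 s.
Tank 1: C₁ = C_in(1 − e^(−t/τ₁)). Tank 2 (τ₁ ≠ τ₂): C₂ = C_in[1 − (τ₁ e^(−t/τ₁) − τ₂ e^(−t/τ₂))/(τ₁ − τ₂)].
At t = 12.2: e^(−t/τ₁) = 0.32902, e^(−t/τ₂) = 0.42628.
C₂ = 0.342·[1 − (10.975·0.32902 − 14.308·0.42628)/(-3.3333)] = 0.342·0.25350 = 0.086697 g/L.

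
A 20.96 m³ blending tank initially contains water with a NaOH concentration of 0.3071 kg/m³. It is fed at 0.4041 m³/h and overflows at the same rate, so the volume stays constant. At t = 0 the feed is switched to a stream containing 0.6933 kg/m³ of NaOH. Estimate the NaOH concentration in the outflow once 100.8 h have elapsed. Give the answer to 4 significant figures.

Unsteady species balance (constant V, well mixed): V dC/dt = Q(C_in − C).
Time constant τ = V/Q = 20.96/0.4041 = 51.8683 h.
Integrating: C(t) = C_in + (C₀ − C_in) e^(−t/τ).
C(100.8) = 0.6933 + (0.3071 − 0.6933)·e^(−100.8/51.8683) = 0.6933 + (-0.386200)·0.143219 = 0.637989 kg/m³.

0.6380 kg/m³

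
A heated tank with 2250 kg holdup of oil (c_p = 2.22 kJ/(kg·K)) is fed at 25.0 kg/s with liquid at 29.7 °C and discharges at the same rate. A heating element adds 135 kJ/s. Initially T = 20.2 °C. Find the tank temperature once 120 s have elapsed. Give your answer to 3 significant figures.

Heat balance on the well-mixed liquid: M c_p dT/dt = ṁ c_p (T_in − T) + 135.
Rearrange: dT/dt = (T_ss − T)/τ with τ = M/ṁ = 90.000 s and T_ss = T_in + Q̇/(ṁ c_p) = 32.132 °C.
T approaches T_ss exponentially: T(t) = T_ss + (T₀ − T_ss) e^(−t/τ).
T(120) = 32.132 + (-11.932)·e^(−120/90.000) = 32.132 + (-11.932)·0.26360 = 28.987 °C.

29.0 °C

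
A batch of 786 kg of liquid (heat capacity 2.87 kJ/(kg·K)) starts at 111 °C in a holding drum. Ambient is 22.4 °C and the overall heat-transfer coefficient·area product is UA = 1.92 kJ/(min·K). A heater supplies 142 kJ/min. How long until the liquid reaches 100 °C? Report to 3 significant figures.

1630 min

Lumped-capacitance energy balance: M c_p dT/dt = UA(T_amb − T) + Q̇.
τ = M c_p/UA = 1174.9 min; T_ss = T_amb + Q̇/UA = 22.4 + 142/1.92 = 96.358 °C.
T(t) = T_ss + (T₀ − T_ss)e^(−t/τ); set T = 100:
t = −τ ln[(T − T_ss)/(T₀ − T_ss)] = −1174.9 · ln(0.24872) = 1634.8 min.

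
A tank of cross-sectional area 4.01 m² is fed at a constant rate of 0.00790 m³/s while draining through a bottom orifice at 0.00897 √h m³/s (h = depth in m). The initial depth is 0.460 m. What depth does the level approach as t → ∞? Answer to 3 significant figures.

0.776 m

Volume balance on the tank: A dh/dt = Q_in − 0.00897 √h. At steady state dh/dt = 0:
Q_in = 0.00897 √h_ss ⇒ √h_ss = 0.00790/0.00897 = 0.88071.
h_ss = 0.88071² = 0.77566 m. (Since h₀ = 0.460 m < h_ss, the level will rise toward this value.)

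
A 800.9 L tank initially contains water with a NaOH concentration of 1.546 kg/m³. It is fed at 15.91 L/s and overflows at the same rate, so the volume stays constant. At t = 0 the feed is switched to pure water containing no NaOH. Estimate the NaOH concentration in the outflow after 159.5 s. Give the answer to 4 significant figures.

Mass balance on the solute (V constant): V dC/dt = Q(C_in − C).
So dC/dt = (C_in − C)/τ with τ = V/Q = 800.9/15.91 = 50.3394 s.
C approaches C_in exponentially: C(t) = C_in + (C₀ − C_in) e^(−t/τ).
C(159.5) = 0 + (1.546 − 0)·e^(−159.5/50.3394) = 0 + (1.54600)·0.0420670 = 0.0650356 kg/m³.

0.06504 kg/m³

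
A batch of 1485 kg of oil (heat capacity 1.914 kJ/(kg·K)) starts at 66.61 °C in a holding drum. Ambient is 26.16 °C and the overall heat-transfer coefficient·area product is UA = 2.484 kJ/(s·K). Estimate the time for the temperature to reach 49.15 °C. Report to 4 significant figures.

Heat balance on the well-mixed liquid: M c_p dT/dt = −UA(T − T_amb).
τ = M c_p/UA = 1144.24 s; T_ss = T_amb = 26.1600 °C.
T(t) = T_ss + (T₀ − T_ss)e^(−t/τ); set T = 49.15:
t = −τ ln[(T − T_ss)/(T₀ − T_ss)] = −1144.24 · ln(0.568356) = 646.503 s.

646.5 s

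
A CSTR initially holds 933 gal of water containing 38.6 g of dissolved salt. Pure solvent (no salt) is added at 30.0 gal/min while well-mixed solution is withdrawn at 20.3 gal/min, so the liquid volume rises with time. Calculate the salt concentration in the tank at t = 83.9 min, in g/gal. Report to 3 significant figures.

0.00595 g/gal

Let m(t) be the amount of salt. Volume: V(t) = V₀ + (Q_in − Q_out) t = 933 + 9.7000 t; V(83.9) = 1746.8 gal.
Species balance (pure solvent in): dm/dt = −Q_out · m/V(t).
dm/m = −Q_out dt/(V₀ + 9.7000 t); integrating gives ln(m/m₀) = −(Q_out/(Q_in−Q_out)) ln(V/V₀).
m = m₀ (V₀/V)^(Q_out/(Q_in−Q_out)) = 38.6 × (933/1746.8)^(2.0928) = 10.389 g.
C = m/V = 10.389/1746.8 = 0.0059474 g/gal.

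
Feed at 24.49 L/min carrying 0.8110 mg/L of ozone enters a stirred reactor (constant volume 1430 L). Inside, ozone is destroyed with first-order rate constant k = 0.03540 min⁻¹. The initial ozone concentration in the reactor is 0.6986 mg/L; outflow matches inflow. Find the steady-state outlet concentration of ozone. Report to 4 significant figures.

V dC/dt = Q(C_in − C) − k V C.
Steady state (dC/dt = 0): C_ss = Q C_in/(Q + kV) = C_in/(1 + kV/Q).
C_ss = 24.49·0.8110/(24.49 + 0.03540·1430) = 19.8614/75.1120 = 0.264424 mg/L.

0.2644 mg/L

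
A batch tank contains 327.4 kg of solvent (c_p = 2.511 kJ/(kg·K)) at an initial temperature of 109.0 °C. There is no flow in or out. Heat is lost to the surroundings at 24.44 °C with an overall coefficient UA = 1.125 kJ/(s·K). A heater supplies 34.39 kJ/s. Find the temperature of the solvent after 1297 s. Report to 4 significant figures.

64.16 °C

Lumped-capacitance energy balance: M c_p dT/dt = UA(T_amb − T) + Q̇.
dT/dt = (T_ss − T)/τ with T_ss = T_amb + Q̇/UA = 24.44 + 34.39/1.125 = 55.0089 °C, τ = M c_p/UA = 327.4·2.511/1.125 = 730.757 s.
This is linear first-order; T(t) = T_ss + (T₀ − T_ss) e^(−t/τ).
T(1297) = 55.0089 + (53.9911)·0.169505 = 64.1607 °C.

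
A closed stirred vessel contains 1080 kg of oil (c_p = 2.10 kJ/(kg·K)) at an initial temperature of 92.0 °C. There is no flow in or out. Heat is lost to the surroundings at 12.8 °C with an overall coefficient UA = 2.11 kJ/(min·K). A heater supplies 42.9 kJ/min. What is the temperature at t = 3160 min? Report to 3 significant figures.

Unsteady energy balance on the tank contents: M c_p dT/dt = −UA(T − T_amb) + Q̇.
dT/dt = (T_ss − T)/τ with T_ss = T_amb + Q̇/UA = 12.8 + 42.9/2.11 = 33.132 °C, τ = M c_p/UA = 1080·2.10/2.11 = 1074.9 min.
Solution: T(t) = T_ss + (T₀ − T_ss) e^(−t/τ).
T(3160) = 33.132 + (58.868)·0.052873 = 36.244 °C.

36.2 °C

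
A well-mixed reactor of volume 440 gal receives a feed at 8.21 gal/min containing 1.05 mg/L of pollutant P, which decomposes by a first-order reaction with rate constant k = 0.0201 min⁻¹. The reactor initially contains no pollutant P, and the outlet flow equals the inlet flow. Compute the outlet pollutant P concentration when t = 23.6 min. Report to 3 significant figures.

0.303 mg/L

Accumulation = in − out − consumed: V dC/dt = Q C_in − Q C − k V C.
This is linear with rate a = Q/V + k = 0.038759 min⁻¹.
C_ss = Q C_in/(Q + kV) = 0.50548 mg/L; C(t) = C_ss + (C₀ − C_ss) e^(−a t).
C(23.6) = 0.50548 + (-0.50548)·e^(−0.038759·23.6) = 0.50548 + (-0.50548)·0.40063 = 0.30297 mg/L.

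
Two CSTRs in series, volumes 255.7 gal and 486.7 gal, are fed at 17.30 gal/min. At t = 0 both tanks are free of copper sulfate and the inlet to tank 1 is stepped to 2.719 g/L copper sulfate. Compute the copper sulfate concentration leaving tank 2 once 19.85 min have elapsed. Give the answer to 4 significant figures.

Time constants: τᵢ = Vᵢ/Q for each well-mixed tank.
τ₁ = 255.7/17.30 = 14.7803 min; τ₂ = 486.7/17.30 = 28.1329 min.
Tank 1: C₁ = C_in(1 − e^(−t/τ₁)). Tank 2 (τ₁ ≠ τ₂): C₂ = C_in[1 − (τ₁ e^(−t/τ₁) − τ₂ e^(−t/τ₂))/(τ₁ − τ₂)].
At t = 19.85: e^(−t/τ₁) = 0.261061, e^(−t/τ₂) = 0.493823.
C₂ = 2.719·[1 − (14.7803·0.261061 − 28.1329·0.493823)/(-13.3526)] = 2.719·0.248527 = 0.675746 g/L.

0.6757 g/L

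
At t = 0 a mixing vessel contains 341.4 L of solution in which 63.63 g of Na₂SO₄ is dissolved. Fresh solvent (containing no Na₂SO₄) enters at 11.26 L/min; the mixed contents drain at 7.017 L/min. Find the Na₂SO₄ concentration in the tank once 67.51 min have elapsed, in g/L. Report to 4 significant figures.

0.03700 g/L

Let m(t) be the amount of Na₂SO₄. Volume: V(t) = V₀ + (Q_in − Q_out) t = 341.4 + 4.24300 t; V(67.51) = 627.845 L.
Solute balance: dm/dt = 0 − Q_out C = −Q_out m/V(t).
Separate: dm/m = −Q_out dt/V(t) ⇒ ln(m/m₀) = −(Q_out/(Q_in−Q_out)) ln(V/V₀).
m = m₀ (V₀/V)^(Q_out/(Q_in−Q_out)) = 63.63 × (341.4/627.845)^(1.65378) = 23.2322 g.
C = m/V = 23.2322/627.845 = 0.0370030 g/L.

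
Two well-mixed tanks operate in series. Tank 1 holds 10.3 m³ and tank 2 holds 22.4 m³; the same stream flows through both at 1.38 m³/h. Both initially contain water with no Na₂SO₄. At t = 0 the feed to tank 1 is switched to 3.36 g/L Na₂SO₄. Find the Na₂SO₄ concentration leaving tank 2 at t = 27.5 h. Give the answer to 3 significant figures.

2.29 g/L

Species balance on tank i: dCᵢ/dt = (Cᵢ₋₁ − Cᵢ)/τᵢ with τᵢ = Vᵢ/Q.
τ₁ = 10.3/1.38 = 7.4638 h; τ₂ = 22.4/1.38 = 16.232 h.
Solving the cascade with C₁(0)=C₂(0)=0 gives C₂(t) = C_in[1 − (τ₁ e^(−t/τ₁) − τ₂ e^(−t/τ₂))/(τ₁ − τ₂)].
At t = 27.5: e^(−t/τ₁) = 0.025111, e^(−t/τ₂) = 0.18375.
C₂ = 3.36·[1 − (7.4638·0.025111 − 16.232·0.18375)/(-8.7681)] = 3.36·0.68122 = 2.2889 g/L.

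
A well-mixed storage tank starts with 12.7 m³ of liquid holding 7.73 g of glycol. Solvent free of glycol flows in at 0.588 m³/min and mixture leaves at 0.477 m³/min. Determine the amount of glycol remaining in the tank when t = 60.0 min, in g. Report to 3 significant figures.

1.26 g

Let m(t) be the amount of glycol. Volume: V(t) = V₀ + (Q_in − Q_out) t = 12.7 + 0.11100 t; V(60.0) = 19.360 m³.
Solute balance: dm/dt = 0 − Q_out C = −Q_out m/V(t).
Separate: dm/m = −Q_out dt/V(t) ⇒ ln(m/m₀) = −(Q_out/(Q_in−Q_out)) ln(V/V₀).
m = m₀ (V₀/V)^(Q_out/(Q_in−Q_out)) = 7.73 × (12.7/19.360)^(4.2973) = 1.2628 g.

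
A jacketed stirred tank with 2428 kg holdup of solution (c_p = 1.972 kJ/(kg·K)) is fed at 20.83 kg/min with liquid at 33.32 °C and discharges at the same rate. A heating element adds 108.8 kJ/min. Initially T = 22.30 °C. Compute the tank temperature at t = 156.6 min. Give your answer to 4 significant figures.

32.40 °C

M c_p dT/dt = ṁ c_p (T_in − T) + Q̇.
τ = M/ṁ = 116.563 min; T_ss = T_in + Q̇/(ṁ c_p) = 33.32 + 108.8/(20.83·1.972) = 35.9687 °C.
Integrating: T(t) = T_ss + (T₀ − T_ss) e^(−t/τ).
T(156.6) = 35.9687 + (-13.6687)·e^(−156.6/116.563) = 35.9687 + (-13.6687)·0.260935 = 32.4021 °C.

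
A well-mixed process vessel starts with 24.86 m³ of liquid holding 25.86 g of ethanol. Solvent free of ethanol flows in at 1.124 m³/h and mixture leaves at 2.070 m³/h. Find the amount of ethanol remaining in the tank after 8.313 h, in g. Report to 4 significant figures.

Total volume: dV/dt = Q_in − Q_out = -0.946000 m³/h, so V(t) = 24.86 − 0.946000 t and V(8.313) = 16.9959 m³.
No ethanol enters, so dm/dt = −Q_out · (m/V).
Separate: dm/m = −Q_out dt/V(t) ⇒ ln(m/m₀) = −(Q_out/(Q_in−Q_out)) ln(V/V₀).
m = m₀ (V₀/V)^(Q_out/(Q_in−Q_out)) = 25.86 × (24.86/16.9959)^(-2.18816) = 11.2522 g.

11.25 g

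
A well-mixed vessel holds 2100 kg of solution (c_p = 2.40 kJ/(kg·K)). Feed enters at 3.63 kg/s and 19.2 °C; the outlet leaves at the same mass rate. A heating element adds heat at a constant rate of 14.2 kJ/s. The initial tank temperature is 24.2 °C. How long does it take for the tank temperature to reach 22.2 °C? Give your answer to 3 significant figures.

M c_p dT/dt = ṁ c_p (T_in − T) + Q̇.
τ = M/ṁ = 578.51 s; T_ss = T_in + Q̇/(ṁ c_p) = 20.830 °C.
T(t) = T_ss + (T₀ − T_ss) e^(−t/τ). Set T = 22.2:
e^(−t/τ) = (22.2 − 20.830)/(24.2 − 20.830) = 0.40654
t = −578.51 · ln(0.40654) = 520.70 s.

521 s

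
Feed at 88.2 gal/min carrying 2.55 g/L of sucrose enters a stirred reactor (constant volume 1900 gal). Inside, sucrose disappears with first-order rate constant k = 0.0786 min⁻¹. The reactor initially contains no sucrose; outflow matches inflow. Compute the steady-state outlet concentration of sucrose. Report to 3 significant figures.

0.947 g/L

Species balance: V dC/dt = Q C_in − Q C − k V C.
Steady state (dC/dt = 0): C_ss = Q C_in/(Q + kV) = C_in/(1 + kV/Q).
C_ss = 88.2·2.55/(88.2 + 0.0786·1900) = 224.91/237.54 = 0.94683 g/L.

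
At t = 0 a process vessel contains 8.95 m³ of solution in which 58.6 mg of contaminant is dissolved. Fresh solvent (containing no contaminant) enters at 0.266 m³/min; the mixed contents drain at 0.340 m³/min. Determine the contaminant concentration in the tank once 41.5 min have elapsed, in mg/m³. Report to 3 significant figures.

Total volume: dV/dt = Q_in − Q_out = -0.074000 m³/min, so V(t) = 8.95 − 0.074000 t and V(41.5) = 5.8790 m³.
Solute balance: dm/dt = 0 − Q_out C = −Q_out m/V(t).
Separate: dm/m = −Q_out dt/V(t) ⇒ ln(m/m₀) = −(Q_out/(Q_in−Q_out)) ln(V/V₀).
m = m₀ (V₀/V)^(Q_out/(Q_in−Q_out)) = 58.6 × (8.95/5.8790)^(-4.5946) = 8.4976 mg.
C = m/V = 8.4976/5.8790 = 1.4454 mg/m³.

1.45 mg/m³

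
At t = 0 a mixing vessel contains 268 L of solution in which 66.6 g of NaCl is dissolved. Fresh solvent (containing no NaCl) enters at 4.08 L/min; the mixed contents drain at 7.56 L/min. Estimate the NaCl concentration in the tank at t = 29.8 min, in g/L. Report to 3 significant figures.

Total volume: dV/dt = Q_in − Q_out = -3.4800 L/min, so V(t) = 268 − 3.4800 t and V(29.8) = 164.30 L.
Species balance (pure solvent in): dm/dt = −Q_out · m/V(t).
Separate: dm/m = −Q_out dt/V(t) ⇒ ln(m/m₀) = −(Q_out/(Q_in−Q_out)) ln(V/V₀).
m = m₀ (V₀/V)^(Q_out/(Q_in−Q_out)) = 66.6 × (268/164.30)^(-2.1724) = 23.005 g.
C = m/V = 23.005/164.30 = 0.14002 g/L.

0.140 g/L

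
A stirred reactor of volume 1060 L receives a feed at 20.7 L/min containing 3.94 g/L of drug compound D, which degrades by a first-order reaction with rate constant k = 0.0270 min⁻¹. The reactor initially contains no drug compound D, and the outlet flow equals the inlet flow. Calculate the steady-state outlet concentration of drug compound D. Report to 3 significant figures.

1.65 g/L

Species balance: V dC/dt = Q C_in − Q C − k V C.
At steady state: 0 = Q C_in − (Q + kV) C_ss, so C_ss = Q C_in/(Q + kV).
C_ss = 20.7·3.94/(20.7 + 0.0270·1060) = 81.558/49.320 = 1.6536 g/L.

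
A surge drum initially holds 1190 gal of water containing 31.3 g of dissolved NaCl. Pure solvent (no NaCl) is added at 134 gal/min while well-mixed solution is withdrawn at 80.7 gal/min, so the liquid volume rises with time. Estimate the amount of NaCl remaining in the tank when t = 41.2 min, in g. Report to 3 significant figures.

6.43 g

Let m(t) be the amount of NaCl. Volume: V(t) = V₀ + (Q_in − Q_out) t = 1190 + 53.300 t; V(41.2) = 3386.0 gal.
Solute balance: dm/dt = 0 − Q_out C = −Q_out m/V(t).
Separate: dm/m = −Q_out dt/V(t) ⇒ ln(m/m₀) = −(Q_out/(Q_in−Q_out)) ln(V/V₀).
m = m₀ (V₀/V)^(Q_out/(Q_in−Q_out)) = 31.3 × (1190/3386.0)^(1.5141) = 6.4262 g.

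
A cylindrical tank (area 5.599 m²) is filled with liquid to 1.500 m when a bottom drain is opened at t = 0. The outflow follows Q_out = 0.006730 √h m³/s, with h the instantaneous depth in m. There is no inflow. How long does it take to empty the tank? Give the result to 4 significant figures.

2038 s

A dh/dt = −Q_out = −0.006730 √h.
∫ h^(−1/2) dh = −(0.006730/A) ∫ dt, giving 2√h = 2√h₀ − (0.006730/A) t.
Set h = 0: 2√h₀ = (0.006730/A) t_empty ⇒ t_empty = 2A√h₀/0.006730.
t_empty = 2·5.599·√1.500/0.006730 = 11.1980·1.22474/0.006730 = 2037.84 s.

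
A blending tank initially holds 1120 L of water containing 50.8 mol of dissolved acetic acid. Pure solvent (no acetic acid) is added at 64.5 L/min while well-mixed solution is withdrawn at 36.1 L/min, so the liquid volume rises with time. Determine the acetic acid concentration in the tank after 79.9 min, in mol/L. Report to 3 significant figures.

Total volume: dV/dt = Q_in − Q_out = 28.400 L/min, so V(t) = 1120 + 28.400 t and V(79.9) = 3389.2 L.
Species balance (pure solvent in): dm/dt = −Q_out · m/V(t).
dm/m = −Q_out dt/(V₀ + 28.400 t); integrating gives ln(m/m₀) = −(Q_out/(Q_in−Q_out)) ln(V/V₀).
m = m₀ (V₀/V)^(Q_out/(Q_in−Q_out)) = 50.8 × (1120/3389.2)^(1.2711) = 12.434 mol.
C = m/V = 12.434/3389.2 = 0.0036688 mol/L.

0.00367 mol/L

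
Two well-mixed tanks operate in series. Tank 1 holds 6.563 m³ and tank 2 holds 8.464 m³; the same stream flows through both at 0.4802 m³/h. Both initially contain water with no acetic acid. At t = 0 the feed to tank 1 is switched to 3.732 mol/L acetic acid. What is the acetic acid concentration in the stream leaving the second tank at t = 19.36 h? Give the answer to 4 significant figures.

Time constants: τᵢ = Vᵢ/Q for each well-mixed tank.
τ₁ = 6.563/0.4802 = 13.6672 h; τ₂ = 8.464/0.4802 = 17.6260 h.
Tank 1: C₁ = C_in(1 − e^(−t/τ₁)). Tank 2 (τ₁ ≠ τ₂): C₂ = C_in[1 − (τ₁ e^(−t/τ₁) − τ₂ e^(−t/τ₂))/(τ₁ − τ₂)].
At t = 19.36: e^(−t/τ₁) = 0.242555, e^(−t/τ₂) = 0.333411.
C₂ = 3.732·[1 − (13.6672·0.242555 − 17.6260·0.333411)/(-3.95877)] = 3.732·0.352916 = 1.31708 mol/L.

1.317 mol/L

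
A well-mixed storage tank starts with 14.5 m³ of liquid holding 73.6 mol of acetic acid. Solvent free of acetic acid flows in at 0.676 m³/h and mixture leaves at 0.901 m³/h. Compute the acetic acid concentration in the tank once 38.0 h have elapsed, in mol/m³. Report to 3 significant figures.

0.349 mol/m³

Let m(t) be the amount of acetic acid. Volume: V(t) = V₀ + (Q_in − Q_out) t = 14.5 − 0.22500 t; V(38.0) = 5.9500 m³.
Species balance (pure solvent in): dm/dt = −Q_out · m/V(t).
Separate: dm/m = −Q_out dt/V(t) ⇒ ln(m/m₀) = −(Q_out/(Q_in−Q_out)) ln(V/V₀).
m = m₀ (V₀/V)^(Q_out/(Q_in−Q_out)) = 73.6 × (14.5/5.9500)^(-4.0044) = 2.0785 mol.
C = m/V = 2.0785/5.9500 = 0.34933 mol/m³.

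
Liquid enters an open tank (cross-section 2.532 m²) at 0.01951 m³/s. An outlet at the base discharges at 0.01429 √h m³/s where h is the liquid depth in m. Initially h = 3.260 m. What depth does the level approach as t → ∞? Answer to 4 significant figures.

1.864 m

A dh/dt = Q_in − 0.01429 √h. Steady state requires inflow = outflow:
Q_in = 0.01429 √h_ss ⇒ √h_ss = 0.01951/0.01429 = 1.36529.
h_ss = 1.36529² = 1.86402 m. (Since h₀ = 3.260 m > h_ss, the level will fall toward this value.)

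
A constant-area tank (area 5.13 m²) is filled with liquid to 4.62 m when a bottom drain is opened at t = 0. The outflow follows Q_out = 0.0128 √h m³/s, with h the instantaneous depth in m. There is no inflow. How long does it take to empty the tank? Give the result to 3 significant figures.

With no inflow, A dh/dt = −0.0128 √h.
Separate and integrate: 2(√h − √h₀) = −(0.0128/A) t.
Tank is empty when √h = 0: t_empty = 2A√h₀/0.0128.
t_empty = 2·5.13·√4.62/0.0128 = 10.260·2.1494/0.0128 = 1722.9 s.

1720 s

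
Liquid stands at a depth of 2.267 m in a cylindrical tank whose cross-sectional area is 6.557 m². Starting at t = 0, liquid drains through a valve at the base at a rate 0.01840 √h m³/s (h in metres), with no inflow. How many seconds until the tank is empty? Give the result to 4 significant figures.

With no inflow, A dh/dt = −0.01840 √h.
∫ h^(−1/2) dh = −(0.01840/A) ∫ dt, giving 2√h = 2√h₀ − (0.01840/A) t.
Tank is empty when √h = 0: t_empty = 2A√h₀/0.01840.
t_empty = 2·6.557·√2.267/0.01840 = 13.1140·1.50566/0.01840 = 1073.11 s.

1073 s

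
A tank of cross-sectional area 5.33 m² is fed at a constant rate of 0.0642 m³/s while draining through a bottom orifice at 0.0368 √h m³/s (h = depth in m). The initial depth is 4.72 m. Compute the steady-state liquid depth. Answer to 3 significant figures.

3.04 m

Level balance: A dh/dt = 0.0642 − 0.0368 √h. Setting dh/dt = 0:
Q_in = 0.0368 √h_ss ⇒ √h_ss = 0.0642/0.0368 = 1.7446.
h_ss = 1.7446² = 3.0435 m. (Since h₀ = 4.72 m > h_ss, the level will fall toward this value.)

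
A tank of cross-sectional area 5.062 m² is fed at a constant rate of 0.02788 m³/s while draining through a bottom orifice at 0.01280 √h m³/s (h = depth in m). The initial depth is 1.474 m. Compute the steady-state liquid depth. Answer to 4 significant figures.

Mass balance (ρ constant): A dh/dt = Q_in − 0.01280 √h. At steady state dh/dt = 0:
Q_in = 0.01280 √h_ss ⇒ √h_ss = 0.02788/0.01280 = 2.17812.
h_ss = 2.17812² = 4.74423 m. (Since h₀ = 1.474 m < h_ss, the level will rise toward this value.)

4.744 m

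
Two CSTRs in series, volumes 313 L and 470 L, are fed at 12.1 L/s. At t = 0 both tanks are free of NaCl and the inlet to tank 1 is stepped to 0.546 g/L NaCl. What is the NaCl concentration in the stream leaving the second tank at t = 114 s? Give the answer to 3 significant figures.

0.472 g/L

Each tank obeys Vᵢ dCᵢ/dt = Q(Cᵢ₋₁ − Cᵢ), so τᵢ = Vᵢ/Q.
τ₁ = 313/12.1 = 25.868 s; τ₂ = 470/12.1 = 38.843 s.
Tank 1: C₁ = C_in(1 − e^(−t/τ₁)). Tank 2 (τ₁ ≠ τ₂): C₂ = C_in[1 − (τ₁ e^(−t/τ₁) − τ₂ e^(−t/τ₂))/(τ₁ − τ₂)].
At t = 114: e^(−t/τ₁) = 0.012191, e^(−t/τ₂) = 0.053136.
C₂ = 0.546·[1 − (25.868·0.012191 − 38.843·0.053136)/(-12.975)] = 0.546·0.86523 = 0.47242 g/L.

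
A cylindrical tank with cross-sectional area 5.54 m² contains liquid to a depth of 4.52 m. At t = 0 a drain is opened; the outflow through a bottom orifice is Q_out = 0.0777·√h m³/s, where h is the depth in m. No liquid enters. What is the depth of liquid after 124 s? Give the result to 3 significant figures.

Unsteady balance on liquid volume: A dh/dt = −0.0777 √h.
Separate and integrate: 2(√h − √h₀) = −(0.0777/A) t.
√h = √4.52 − 0.0777·124/(2·5.54) = 2.1260 − 0.86957 = 1.2565.
h = 1.2565² = 1.5787 m.

1.58 m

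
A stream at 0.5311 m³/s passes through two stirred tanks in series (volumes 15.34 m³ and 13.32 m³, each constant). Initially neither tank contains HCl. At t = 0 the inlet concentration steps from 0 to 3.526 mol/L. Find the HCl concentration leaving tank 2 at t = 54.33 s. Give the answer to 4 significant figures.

2.109 mol/L

Time constants: τᵢ = Vᵢ/Q for each well-mixed tank.
τ₁ = 15.34/0.5311 = 28.8834 s; τ₂ = 13.32/0.5311 = 25.0800 s.
Tank 1: C₁ = C_in(1 − e^(−t/τ₁)). Tank 2 (τ₁ ≠ τ₂): C₂ = C_in[1 − (τ₁ e^(−t/τ₁) − τ₂ e^(−t/τ₂))/(τ₁ − τ₂)].
At t = 54.33: e^(−t/τ₁) = 0.152436, e^(−t/τ₂) = 0.114605.
C₂ = 3.526·[1 − (28.8834·0.152436 − 25.0800·0.114605)/(3.80343)] = 3.526·0.598100 = 2.10890 mol/L.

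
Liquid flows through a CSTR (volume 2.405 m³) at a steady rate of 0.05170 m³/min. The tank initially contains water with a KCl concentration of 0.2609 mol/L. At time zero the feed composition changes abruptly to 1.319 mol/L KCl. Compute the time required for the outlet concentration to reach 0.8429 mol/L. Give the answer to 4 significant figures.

Species balance: V dC/dt = Q(C_in − C) ⇒ τ = V/Q = 46.5184 min.
C(t) = C_in + (C₀ − C_in) e^(−t/τ). Set C = 0.8429 and solve for t:
e^(−t/τ) = (C − C_in)/(C₀ − C_in) = (0.8429 − 1.319)/(0.2609 − 1.319) = 0.449957
t = −τ ln(…) = 46.5184 × 0.798602 = 37.1497 min.

37.15 min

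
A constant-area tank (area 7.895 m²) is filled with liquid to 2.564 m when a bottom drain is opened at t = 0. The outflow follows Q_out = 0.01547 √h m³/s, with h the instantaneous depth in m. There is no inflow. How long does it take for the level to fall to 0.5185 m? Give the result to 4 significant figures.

A dh/dt = −Q_out = −0.01547 √h.
∫ h^(−1/2) dh = −(0.01547/A) ∫ dt, giving 2√h = 2√h₀ − (0.01547/A) t.
t = 2A(√h₀ − √h)/0.01547 = 2·7.895·(√2.564 − √0.5185)/0.01547
  = 15.7900 × (1.60125 − 0.720069) / 0.01547 = 899.407 s.

899.4 s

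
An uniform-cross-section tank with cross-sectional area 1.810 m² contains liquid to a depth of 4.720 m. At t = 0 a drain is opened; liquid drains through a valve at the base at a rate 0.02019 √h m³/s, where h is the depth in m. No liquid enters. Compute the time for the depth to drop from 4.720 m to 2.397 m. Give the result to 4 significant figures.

111.9 s

With no inflow, A dh/dt = −0.02019 √h.
Separate and integrate: 2(√h − √h₀) = −(0.02019/A) t.
t = 2A(√h₀ − √h)/0.02019 = 2·1.810·(√4.720 − √2.397)/0.02019
  = 3.62000 × (2.17256 − 1.54822) / 0.02019 = 111.941 s.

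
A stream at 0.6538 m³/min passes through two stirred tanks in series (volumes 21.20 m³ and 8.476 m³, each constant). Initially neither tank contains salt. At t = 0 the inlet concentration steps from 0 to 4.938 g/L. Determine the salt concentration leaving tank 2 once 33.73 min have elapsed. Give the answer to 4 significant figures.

Time constants: τᵢ = Vᵢ/Q for each well-mixed tank.
τ₁ = 21.20/0.6538 = 32.4258 min; τ₂ = 8.476/0.6538 = 12.9642 min.
Solving the cascade with C₁(0)=C₂(0)=0 gives C₂(t) = C_in[1 − (τ₁ e^(−t/τ₁) − τ₂ e^(−t/τ₂))/(τ₁ − τ₂)].
At t = 33.73: e^(−t/τ₁) = 0.353377, e^(−t/τ₂) = 0.0741416.
C₂ = 4.938·[1 − (32.4258·0.353377 − 12.9642·0.0741416)/(19.4616)] = 4.938·0.460613 = 2.27451 g/L.

2.275 g/L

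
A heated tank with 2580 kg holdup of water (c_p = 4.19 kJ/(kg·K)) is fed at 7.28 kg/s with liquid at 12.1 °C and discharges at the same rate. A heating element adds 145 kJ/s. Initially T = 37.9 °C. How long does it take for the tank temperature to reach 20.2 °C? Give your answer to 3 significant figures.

652 s

First-law balance (no shaft work): M c_p dT/dt = ṁ c_p (T_in − T) + 145.
τ = M/ṁ = 354.40 s; T_ss = T_in + Q̇/(ṁ c_p) = 16.854 °C.
T(t) = T_ss + (T₀ − T_ss) e^(−t/τ). Set T = 20.2:
e^(−t/τ) = (20.2 − 16.854)/(37.9 − 16.854) = 0.15900
t = −354.40 · ln(0.15900) = 651.68 s.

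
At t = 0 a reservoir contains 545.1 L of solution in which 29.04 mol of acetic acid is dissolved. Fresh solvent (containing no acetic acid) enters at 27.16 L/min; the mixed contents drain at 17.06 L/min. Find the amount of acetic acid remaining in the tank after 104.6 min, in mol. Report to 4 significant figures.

Let m(t) be the amount of acetic acid. Volume: V(t) = V₀ + (Q_in − Q_out) t = 545.1 + 10.1000 t; V(104.6) = 1601.56 L.
No acetic acid enters, so dm/dt = −Q_out · (m/V).
dm/m = −Q_out dt/(V₀ + 10.1000 t); integrating gives ln(m/m₀) = −(Q_out/(Q_in−Q_out)) ln(V/V₀).
m = m₀ (V₀/V)^(Q_out/(Q_in−Q_out)) = 29.04 × (545.1/1601.56)^(1.68911) = 4.70306 mol.

4.703 mol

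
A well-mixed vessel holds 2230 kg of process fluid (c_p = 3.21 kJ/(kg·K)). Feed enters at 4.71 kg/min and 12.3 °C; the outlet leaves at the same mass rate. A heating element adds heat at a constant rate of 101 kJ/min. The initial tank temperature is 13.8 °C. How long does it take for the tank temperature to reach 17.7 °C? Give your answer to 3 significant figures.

662 min

M c_p dT/dt = ṁ c_p (T_in − T) + Q̇.
τ = M/ṁ = 473.46 min; T_ss = T_in + Q̇/(ṁ c_p) = 18.980 °C.
T(t) = T_ss + (T₀ − T_ss) e^(−t/τ). Set T = 17.7:
e^(−t/τ) = (17.7 − 18.980)/(13.8 − 18.980) = 0.24715
t = −473.46 · ln(0.24715) = 661.79 min.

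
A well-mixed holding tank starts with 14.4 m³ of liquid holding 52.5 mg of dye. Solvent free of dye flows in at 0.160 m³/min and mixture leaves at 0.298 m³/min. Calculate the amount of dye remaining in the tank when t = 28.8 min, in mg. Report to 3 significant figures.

26.1 mg

Total volume: dV/dt = Q_in − Q_out = -0.13800 m³/min, so V(t) = 14.4 − 0.13800 t and V(28.8) = 10.426 m³.
Species balance (pure solvent in): dm/dt = −Q_out · m/V(t).
Separate: dm/m = −Q_out dt/V(t) ⇒ ln(m/m₀) = −(Q_out/(Q_in−Q_out)) ln(V/V₀).
m = m₀ (V₀/V)^(Q_out/(Q_in−Q_out)) = 52.5 × (14.4/10.426)^(-2.1594) = 26.138 mg.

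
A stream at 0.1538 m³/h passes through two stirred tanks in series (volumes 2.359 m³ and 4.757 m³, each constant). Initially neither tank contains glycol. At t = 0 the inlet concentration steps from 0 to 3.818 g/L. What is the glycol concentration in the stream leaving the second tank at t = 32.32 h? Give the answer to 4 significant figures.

1.611 g/L

Species balance on tank i: dCᵢ/dt = (Cᵢ₋₁ − Cᵢ)/τᵢ with τᵢ = Vᵢ/Q.
τ₁ = 2.359/0.1538 = 15.3381 h; τ₂ = 4.757/0.1538 = 30.9298 h.
Solving the cascade with C₁(0)=C₂(0)=0 gives C₂(t) = C_in[1 − (τ₁ e^(−t/τ₁) − τ₂ e^(−t/τ₂))/(τ₁ − τ₂)].
At t = 32.32: e^(−t/τ₁) = 0.121581, e^(−t/τ₂) = 0.351710.
C₂ = 3.818·[1 − (15.3381·0.121581 − 30.9298·0.351710)/(-15.5917)] = 3.818·0.421904 = 1.61083 g/L.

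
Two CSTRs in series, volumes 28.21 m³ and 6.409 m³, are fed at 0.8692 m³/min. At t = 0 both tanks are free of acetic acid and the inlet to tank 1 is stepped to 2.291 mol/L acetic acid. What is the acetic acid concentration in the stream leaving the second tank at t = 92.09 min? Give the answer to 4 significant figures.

2.117 mol/L

Time constants: τᵢ = Vᵢ/Q for each well-mixed tank.
τ₁ = 28.21/0.8692 = 32.4551 min; τ₂ = 6.409/0.8692 = 7.37345 min.
Solving the cascade with C₁(0)=C₂(0)=0 gives C₂(t) = C_in[1 − (τ₁ e^(−t/τ₁) − τ₂ e^(−t/τ₂))/(τ₁ − τ₂)].
At t = 92.09: e^(−t/τ₁) = 0.0585745, e^(−t/τ₂) = 3.76633e-06.
C₂ = 2.291·[1 − (32.4551·0.0585745 − 7.37345·3.76633e-06)/(25.0817)] = 2.291·0.924207 = 2.11736 mol/L.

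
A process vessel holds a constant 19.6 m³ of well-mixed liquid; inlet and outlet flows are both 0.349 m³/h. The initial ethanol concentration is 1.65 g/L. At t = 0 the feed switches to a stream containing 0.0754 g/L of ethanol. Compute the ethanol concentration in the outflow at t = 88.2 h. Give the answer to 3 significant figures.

0.403 g/L

Mass balance on the solute (V constant): V dC/dt = Q(C_in − C).
Rewrite as dC/dt + C/τ = C_in/τ, τ = V/Q = 56.160 h.
C approaches C_in exponentially: C(t) = C_in + (C₀ − C_in) e^(−t/τ).
C(88.2) = 0.0754 + (1.65 − 0.0754)·e^(−88.2/56.160) = 0.0754 + (1.5746)·0.20794 = 0.40282 g/L.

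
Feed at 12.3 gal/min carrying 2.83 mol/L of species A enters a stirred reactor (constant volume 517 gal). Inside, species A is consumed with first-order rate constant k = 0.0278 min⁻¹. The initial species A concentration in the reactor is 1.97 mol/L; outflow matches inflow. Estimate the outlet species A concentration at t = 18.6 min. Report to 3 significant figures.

1.56 mol/L

V dC/dt = Q(C_in − C) − k V C.
dC/dt = (Q/V) C_in − (Q/V + k) C; effective rate a = Q/V + k = 0.023791 + 0.0278 = 0.051591 min⁻¹.
C_ss = Q C_in/(Q + kV) = 1.3050 mol/L; C(t) = C_ss + (C₀ − C_ss) e^(−a t).
C(18.6) = 1.3050 + (0.66495)·e^(−0.051591·18.6) = 1.3050 + (0.66495)·0.38305 = 1.5598 mol/L.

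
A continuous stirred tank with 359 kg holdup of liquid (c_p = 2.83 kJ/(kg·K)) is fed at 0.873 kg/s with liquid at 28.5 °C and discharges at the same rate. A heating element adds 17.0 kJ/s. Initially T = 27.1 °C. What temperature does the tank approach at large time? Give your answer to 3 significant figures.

Heat balance on the well-mixed liquid: M c_p dT/dt = ṁ c_p (T_in − T) + 17.0.
At steady state dT/dt = 0 ⇒ T_ss = T_in + Q̇/(ṁ c_p) = 28.5 + 17.0/(0.873·2.83) = 35.381 °C.

35.4 °C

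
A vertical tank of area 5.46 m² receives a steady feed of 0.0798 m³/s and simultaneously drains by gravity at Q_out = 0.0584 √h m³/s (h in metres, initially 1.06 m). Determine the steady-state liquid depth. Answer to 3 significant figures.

A dh/dt = Q_in − 0.0584 √h. Steady state requires inflow = outflow:
Q_in = 0.0584 √h_ss ⇒ √h_ss = 0.0798/0.0584 = 1.3664.
h_ss = 1.3664² = 1.8672 m. (Since h₀ = 1.06 m < h_ss, the level will rise toward this value.)

1.87 m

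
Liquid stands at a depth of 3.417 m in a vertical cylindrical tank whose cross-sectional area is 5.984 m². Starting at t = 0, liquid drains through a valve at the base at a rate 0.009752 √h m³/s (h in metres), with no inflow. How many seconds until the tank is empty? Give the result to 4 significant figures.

2269 s

With no inflow, A dh/dt = −0.009752 √h.
∫ h^(−1/2) dh = −(0.009752/A) ∫ dt, giving 2√h = 2√h₀ − (0.009752/A) t.
Tank is empty when √h = 0: t_empty = 2A√h₀/0.009752.
t_empty = 2·5.984·√3.417/0.009752 = 11.9680·1.84851/0.009752 = 2268.56 s.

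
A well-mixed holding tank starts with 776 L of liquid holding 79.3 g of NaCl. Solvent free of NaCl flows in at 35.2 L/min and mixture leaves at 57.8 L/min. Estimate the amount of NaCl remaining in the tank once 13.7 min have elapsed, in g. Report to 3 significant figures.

Total volume: dV/dt = Q_in − Q_out = -22.600 L/min, so V(t) = 776 − 22.600 t and V(13.7) = 466.38 L.
No NaCl enters, so dm/dt = −Q_out · (m/V).
Separate: dm/m = −Q_out dt/V(t) ⇒ ln(m/m₀) = −(Q_out/(Q_in−Q_out)) ln(V/V₀).
m = m₀ (V₀/V)^(Q_out/(Q_in−Q_out)) = 79.3 × (776/466.38)^(-2.5575) = 21.565 g.

21.6 g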